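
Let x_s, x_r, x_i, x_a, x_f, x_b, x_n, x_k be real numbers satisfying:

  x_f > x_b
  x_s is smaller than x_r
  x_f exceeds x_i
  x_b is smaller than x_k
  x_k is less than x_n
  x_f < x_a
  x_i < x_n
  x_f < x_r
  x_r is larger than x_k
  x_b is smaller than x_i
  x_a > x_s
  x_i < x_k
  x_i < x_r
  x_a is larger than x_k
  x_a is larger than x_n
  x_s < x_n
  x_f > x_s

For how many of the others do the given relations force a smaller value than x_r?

5

The elements the relations force below x_r are x_s, x_b, x_i, x_k, x_f — no chain reaches any other.
That is 5.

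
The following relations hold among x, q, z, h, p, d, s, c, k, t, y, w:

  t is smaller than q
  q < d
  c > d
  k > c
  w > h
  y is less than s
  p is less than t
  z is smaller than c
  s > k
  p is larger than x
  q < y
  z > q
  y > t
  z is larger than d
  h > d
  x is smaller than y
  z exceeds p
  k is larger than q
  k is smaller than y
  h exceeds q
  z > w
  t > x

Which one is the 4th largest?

c

Chaining the given pairs: x < p < t < q < d < h < w < z < c < k < y < s.
Counting 4 from the largest end gives c.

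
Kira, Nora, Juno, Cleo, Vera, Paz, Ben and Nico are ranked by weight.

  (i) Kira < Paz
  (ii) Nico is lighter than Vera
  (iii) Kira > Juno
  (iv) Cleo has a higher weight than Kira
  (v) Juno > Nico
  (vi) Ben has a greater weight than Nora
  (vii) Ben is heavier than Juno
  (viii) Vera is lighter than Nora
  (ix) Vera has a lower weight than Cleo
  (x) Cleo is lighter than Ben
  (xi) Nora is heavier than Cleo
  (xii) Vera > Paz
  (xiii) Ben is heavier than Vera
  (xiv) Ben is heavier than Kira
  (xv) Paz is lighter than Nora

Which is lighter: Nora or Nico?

Nico < Juno < Kira < Paz < Vera < Cleo < Nora, by transitivity through Juno, Kira, Paz, Vera, Cleo.
So Nico < Nora; Nico is the lighter of the two.

Nico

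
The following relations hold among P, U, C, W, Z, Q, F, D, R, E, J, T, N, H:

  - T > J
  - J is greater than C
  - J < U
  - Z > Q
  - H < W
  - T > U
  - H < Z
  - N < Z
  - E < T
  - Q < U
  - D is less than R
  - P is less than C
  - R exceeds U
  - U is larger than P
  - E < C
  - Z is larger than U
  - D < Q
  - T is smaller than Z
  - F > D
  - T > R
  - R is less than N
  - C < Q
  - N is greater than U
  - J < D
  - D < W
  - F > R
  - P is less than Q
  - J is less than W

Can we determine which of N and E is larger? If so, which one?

N

E < C and C < J give E < J.
With J < D: E < C < J < D.
With D < Q: E < C < J < D < Q.
Then Q < U extends the chain to U.
With U < R: E < C < J < D < Q < U < R.
Then R < N extends the chain to N.
So N is larger.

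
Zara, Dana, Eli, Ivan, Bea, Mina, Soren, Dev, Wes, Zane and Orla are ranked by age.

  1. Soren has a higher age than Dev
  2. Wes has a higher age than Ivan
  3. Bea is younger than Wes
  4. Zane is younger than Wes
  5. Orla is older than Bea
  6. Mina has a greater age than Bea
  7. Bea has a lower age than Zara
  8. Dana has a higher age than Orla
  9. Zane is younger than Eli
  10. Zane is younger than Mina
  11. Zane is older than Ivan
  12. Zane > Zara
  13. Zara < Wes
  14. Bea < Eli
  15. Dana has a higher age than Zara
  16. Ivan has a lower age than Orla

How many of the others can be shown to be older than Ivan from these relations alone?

The elements the relations force above Ivan are Zane, Eli, Orla, Wes, Mina, Dana — no chain reaches any other.
That is 6.

6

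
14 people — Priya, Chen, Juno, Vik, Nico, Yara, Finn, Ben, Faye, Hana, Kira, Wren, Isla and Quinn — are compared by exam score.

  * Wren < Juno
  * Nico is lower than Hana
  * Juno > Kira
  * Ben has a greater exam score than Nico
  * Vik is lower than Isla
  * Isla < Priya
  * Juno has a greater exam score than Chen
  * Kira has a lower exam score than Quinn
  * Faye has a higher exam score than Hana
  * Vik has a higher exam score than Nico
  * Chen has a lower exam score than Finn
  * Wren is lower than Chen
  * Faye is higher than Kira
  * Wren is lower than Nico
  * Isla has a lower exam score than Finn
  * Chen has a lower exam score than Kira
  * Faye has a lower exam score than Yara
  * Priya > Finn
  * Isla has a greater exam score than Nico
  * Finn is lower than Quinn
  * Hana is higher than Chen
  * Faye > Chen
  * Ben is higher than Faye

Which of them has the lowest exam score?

Wren

Chaining upward from Wren: directly above it, Nico, Chen, Juno; then Vik, Isla, Hana, Kira, Faye, Ben, Finn; then Yara, Priya, Quinn.
That covers every other element, and nothing is given below Wren, so Wren is the lowest exam score.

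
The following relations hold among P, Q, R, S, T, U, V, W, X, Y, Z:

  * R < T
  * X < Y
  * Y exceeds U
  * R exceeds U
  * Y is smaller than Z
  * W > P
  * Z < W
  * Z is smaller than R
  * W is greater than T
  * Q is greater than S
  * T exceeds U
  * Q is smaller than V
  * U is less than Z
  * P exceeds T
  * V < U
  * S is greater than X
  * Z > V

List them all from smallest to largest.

Nothing is placed below X, so it is least; from there X < S; S < Q; Q < V; V < U; U < Y; Y < Z; Z < R; R < T; T < P; P < W, each given directly.

X < S < Q < V < U < Y < Z < R < T < P < W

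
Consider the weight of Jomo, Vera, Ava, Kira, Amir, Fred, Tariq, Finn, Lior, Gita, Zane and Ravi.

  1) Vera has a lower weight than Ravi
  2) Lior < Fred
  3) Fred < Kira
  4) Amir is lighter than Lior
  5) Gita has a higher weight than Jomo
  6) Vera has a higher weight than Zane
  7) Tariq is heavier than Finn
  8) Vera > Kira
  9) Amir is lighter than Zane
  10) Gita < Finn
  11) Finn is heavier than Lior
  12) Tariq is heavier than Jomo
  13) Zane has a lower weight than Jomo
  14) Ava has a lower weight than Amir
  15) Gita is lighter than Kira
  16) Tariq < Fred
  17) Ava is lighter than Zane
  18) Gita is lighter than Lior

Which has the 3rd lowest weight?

Chaining the given pairs: Ava < Amir < Zane < Jomo < Gita < Lior < Finn < Tariq < Fred < Kira < Vera < Ravi.
Counting 3 from the smallest end gives Zane.

Zane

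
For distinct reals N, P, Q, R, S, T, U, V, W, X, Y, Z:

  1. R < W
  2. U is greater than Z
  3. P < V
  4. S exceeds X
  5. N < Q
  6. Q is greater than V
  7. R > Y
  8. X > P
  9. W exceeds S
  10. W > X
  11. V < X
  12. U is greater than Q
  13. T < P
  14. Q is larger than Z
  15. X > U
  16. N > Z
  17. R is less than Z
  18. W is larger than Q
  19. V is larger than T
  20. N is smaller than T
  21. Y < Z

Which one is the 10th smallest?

The consecutive relations fix a unique order: Y < R < Z < N < T < P < V < Q < U < X < S < W.
The 10th smallest is X.

X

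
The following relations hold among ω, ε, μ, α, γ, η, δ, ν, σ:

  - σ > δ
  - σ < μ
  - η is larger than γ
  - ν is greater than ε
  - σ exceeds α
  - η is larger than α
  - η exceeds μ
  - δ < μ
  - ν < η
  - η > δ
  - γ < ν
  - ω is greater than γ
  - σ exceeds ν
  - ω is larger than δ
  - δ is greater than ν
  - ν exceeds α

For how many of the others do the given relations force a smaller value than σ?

5

The elements the relations force below σ are α, ε, γ, ν, δ — no chain reaches any other.
That is 5.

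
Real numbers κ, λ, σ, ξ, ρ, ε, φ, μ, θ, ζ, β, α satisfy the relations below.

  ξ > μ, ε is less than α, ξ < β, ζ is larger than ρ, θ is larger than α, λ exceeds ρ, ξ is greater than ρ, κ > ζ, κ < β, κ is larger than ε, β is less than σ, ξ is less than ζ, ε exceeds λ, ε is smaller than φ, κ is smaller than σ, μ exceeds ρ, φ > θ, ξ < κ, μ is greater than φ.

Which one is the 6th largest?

Chaining the given pairs: ρ < λ < ε < α < θ < φ < μ < ξ < ζ < κ < β < σ.
Counting 6 from the largest end gives μ.

μ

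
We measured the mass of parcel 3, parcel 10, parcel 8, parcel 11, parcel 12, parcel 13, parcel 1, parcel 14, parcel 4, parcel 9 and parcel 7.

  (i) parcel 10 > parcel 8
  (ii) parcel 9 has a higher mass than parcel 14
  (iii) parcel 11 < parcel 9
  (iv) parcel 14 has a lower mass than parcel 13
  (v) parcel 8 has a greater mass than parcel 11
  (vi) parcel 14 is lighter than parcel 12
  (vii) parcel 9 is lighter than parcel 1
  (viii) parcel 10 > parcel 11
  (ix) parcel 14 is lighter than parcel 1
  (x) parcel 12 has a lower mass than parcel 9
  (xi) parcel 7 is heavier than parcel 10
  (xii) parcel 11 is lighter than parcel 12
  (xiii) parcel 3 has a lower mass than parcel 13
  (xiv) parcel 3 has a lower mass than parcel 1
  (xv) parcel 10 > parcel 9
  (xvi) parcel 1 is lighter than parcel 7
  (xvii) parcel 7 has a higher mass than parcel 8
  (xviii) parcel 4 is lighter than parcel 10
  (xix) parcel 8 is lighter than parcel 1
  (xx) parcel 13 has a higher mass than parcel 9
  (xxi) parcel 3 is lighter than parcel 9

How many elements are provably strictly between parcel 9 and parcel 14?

Chaining upward from parcel 14 reaches: parcel 12, parcel 10, parcel 1, parcel 7, parcel 13.
Chaining downward from parcel 9 reaches: parcel 11, parcel 3, parcel 12.
Strictly between parcel 14 and parcel 9 are those in both lists: parcel 12 — 1 element.

1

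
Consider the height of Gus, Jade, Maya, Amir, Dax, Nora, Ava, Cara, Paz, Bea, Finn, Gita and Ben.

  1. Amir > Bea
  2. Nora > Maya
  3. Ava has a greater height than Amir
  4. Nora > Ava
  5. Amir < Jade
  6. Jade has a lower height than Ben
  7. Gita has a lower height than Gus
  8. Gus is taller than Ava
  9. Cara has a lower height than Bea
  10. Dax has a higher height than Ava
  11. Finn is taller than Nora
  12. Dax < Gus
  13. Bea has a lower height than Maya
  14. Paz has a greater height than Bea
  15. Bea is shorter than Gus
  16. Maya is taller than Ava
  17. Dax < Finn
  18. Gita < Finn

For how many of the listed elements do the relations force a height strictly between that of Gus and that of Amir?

Chaining upward from Amir reaches: Ava, Dax, Maya, Nora, Jade, Finn, Ben.
Chaining downward from Gus reaches: Cara, Bea, Gita, Ava, Dax.
Strictly between Amir and Gus are those in both lists: Ava, Dax — 2 elements.

2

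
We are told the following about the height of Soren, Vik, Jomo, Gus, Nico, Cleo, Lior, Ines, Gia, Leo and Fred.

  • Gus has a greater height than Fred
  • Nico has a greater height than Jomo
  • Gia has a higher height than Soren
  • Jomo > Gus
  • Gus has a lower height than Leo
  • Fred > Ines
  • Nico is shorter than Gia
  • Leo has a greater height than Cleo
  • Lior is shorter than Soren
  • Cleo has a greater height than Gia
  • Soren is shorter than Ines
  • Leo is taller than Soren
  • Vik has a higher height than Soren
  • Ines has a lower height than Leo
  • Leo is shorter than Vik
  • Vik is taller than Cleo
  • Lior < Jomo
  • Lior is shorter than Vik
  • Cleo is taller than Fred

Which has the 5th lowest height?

Gus

Chaining the given pairs: Lior < Soren < Ines < Fred < Gus < Jomo < Nico < Gia < Cleo < Leo < Vik.
The 5th smallest is Gus.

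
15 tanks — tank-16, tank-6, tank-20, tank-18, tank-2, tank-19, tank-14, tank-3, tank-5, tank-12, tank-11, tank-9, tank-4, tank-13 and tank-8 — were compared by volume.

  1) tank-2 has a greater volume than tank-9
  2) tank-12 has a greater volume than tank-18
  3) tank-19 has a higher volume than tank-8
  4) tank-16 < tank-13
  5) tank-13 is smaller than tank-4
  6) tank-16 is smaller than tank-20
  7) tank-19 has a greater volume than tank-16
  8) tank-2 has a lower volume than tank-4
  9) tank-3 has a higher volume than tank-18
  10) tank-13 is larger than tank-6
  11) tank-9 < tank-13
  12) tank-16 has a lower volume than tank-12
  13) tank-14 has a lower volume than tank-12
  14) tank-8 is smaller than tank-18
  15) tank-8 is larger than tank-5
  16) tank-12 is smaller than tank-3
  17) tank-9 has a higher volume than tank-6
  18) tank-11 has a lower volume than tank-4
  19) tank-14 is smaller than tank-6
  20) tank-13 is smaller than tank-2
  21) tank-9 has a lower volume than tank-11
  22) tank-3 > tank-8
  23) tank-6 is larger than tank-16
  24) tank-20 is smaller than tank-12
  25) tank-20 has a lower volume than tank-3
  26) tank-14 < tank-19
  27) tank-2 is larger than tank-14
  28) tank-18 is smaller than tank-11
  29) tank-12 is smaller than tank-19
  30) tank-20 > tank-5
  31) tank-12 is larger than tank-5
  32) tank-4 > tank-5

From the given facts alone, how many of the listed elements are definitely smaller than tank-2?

5

The elements the relations force below tank-2 are tank-14, tank-16, tank-6, tank-9, tank-13 — no chain reaches any other.
That is 5.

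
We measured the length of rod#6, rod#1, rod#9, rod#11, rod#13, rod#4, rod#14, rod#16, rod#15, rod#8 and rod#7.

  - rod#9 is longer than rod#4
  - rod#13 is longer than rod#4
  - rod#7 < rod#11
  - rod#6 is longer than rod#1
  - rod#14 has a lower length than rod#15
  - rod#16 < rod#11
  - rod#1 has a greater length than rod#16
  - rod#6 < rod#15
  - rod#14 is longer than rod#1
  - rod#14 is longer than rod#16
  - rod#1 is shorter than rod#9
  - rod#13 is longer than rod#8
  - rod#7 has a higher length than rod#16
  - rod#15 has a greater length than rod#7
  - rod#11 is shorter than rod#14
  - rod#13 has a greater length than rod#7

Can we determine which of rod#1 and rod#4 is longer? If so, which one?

Following every chain through rod#4: above rod#4 we get rod#9, rod#13.
rod#1 is not reached, and no chain runs the other way from rod#1 to rod#4.
So the given relations leave the order of rod#4 and rod#1 undetermined.

undetermined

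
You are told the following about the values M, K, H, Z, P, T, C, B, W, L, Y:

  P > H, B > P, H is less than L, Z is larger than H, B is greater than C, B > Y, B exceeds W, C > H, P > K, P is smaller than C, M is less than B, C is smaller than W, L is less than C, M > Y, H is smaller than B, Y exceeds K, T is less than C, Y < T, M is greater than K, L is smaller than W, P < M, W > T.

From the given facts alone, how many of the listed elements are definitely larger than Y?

5

The elements the relations force above Y are T, M, C, W, B — no chain reaches any other.
That is 5.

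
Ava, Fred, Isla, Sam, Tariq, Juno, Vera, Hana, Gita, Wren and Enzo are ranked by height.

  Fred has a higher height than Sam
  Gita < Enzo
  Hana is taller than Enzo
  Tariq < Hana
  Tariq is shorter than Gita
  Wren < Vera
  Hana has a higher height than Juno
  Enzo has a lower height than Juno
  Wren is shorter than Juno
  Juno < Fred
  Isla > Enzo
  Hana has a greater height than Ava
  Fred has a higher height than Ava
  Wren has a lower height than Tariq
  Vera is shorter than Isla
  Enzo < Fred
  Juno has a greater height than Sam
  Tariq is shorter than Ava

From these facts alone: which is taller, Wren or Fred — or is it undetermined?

Fred

Wren < Tariq < Gita < Enzo < Juno < Fred, by transitivity through Tariq, Gita, Enzo, Juno.
So Fred is taller.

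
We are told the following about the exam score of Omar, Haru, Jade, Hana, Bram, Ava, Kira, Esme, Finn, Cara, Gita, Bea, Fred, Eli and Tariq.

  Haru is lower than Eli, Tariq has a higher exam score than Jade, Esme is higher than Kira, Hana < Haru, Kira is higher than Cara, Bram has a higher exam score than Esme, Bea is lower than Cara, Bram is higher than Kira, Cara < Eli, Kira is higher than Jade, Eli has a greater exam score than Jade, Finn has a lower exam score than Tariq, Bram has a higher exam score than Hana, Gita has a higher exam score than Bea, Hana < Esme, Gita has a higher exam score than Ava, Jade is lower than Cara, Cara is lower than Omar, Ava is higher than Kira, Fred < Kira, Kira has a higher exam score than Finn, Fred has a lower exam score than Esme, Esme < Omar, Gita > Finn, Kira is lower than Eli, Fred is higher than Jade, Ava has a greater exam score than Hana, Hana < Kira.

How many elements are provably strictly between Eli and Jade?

3

Chaining upward from Jade reaches: Tariq, Cara, Fred, Kira, Esme, Ava, Bram, Gita, Omar.
Chaining downward from Eli reaches: Finn, Bea, Cara, Hana, Fred, Haru, Kira.
Strictly between Jade and Eli are those in both lists: Cara, Fred, Kira — 3 elements.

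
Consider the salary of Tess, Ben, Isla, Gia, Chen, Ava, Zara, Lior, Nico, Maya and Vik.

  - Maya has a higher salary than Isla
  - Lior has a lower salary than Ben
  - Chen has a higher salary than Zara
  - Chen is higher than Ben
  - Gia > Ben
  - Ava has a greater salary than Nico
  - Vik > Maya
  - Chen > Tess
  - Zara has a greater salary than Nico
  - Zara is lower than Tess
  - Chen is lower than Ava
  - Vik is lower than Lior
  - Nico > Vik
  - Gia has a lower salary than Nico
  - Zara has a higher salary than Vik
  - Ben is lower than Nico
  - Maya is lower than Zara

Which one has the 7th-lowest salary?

Nico

Chaining the given pairs: Isla < Maya < Vik < Lior < Ben < Gia < Nico < Zara < Tess < Chen < Ava.
Counting 7 from the smallest end gives Nico.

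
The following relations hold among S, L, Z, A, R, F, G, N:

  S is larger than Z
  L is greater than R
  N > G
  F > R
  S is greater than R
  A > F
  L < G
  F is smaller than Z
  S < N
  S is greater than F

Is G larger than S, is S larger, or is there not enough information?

undetermined

Following every chain through G: above G we get N; below G we get R, L.
S is not reached, and no chain runs the other way from S to G.
So the given relations leave the order of G and S undetermined.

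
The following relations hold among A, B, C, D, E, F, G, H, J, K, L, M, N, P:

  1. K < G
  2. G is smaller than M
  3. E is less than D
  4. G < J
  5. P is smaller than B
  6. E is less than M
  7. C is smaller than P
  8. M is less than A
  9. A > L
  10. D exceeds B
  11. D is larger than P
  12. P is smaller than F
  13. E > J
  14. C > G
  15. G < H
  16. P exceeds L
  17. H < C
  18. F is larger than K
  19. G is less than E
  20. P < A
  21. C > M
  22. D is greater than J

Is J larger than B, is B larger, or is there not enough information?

B

Chaining the given relations: J < E < M < C < P < B.
So B is larger.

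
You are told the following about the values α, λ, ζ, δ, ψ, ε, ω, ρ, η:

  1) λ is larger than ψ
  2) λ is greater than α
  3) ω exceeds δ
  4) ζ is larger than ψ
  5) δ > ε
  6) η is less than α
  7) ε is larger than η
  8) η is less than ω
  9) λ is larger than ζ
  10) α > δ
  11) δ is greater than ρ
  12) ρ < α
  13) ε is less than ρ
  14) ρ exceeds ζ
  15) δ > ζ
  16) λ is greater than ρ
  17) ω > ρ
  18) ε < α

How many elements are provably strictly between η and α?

Chaining upward from η reaches: ε, ρ, δ, ω, λ.
Chaining downward from α reaches: ψ, ζ, ε, ρ, δ.
Strictly between η and α are those in both lists: ε, ρ, δ — 3 elements.

3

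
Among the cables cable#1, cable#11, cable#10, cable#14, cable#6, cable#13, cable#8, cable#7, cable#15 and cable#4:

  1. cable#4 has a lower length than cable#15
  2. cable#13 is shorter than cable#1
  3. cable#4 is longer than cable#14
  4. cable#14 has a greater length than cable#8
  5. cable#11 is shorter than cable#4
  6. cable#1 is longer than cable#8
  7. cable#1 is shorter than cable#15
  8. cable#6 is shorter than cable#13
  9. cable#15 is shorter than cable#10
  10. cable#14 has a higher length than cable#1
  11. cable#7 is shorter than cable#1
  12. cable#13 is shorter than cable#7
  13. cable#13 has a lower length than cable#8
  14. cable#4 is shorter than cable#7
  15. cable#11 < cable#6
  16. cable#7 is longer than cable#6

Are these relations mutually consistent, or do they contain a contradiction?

We have cable#1 < cable#14 stated directly, yet also cable#14 < cable#4 < cable#7 < cable#1 by chaining the others — so cable#14 < cable#1. Contradiction.

inconsistent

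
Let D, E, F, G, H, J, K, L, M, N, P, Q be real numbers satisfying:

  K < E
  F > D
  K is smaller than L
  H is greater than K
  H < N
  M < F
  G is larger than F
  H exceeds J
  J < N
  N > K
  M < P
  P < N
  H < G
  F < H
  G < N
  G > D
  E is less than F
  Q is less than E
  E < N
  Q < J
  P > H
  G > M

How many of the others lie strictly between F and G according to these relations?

The relations place F below G. An element lies strictly between them when it is forced above F and also forced below G.
Above F: {H, P, N}. Below G: {Q, K, M, D, E, J, H}.
Intersection: {H} — 1.

1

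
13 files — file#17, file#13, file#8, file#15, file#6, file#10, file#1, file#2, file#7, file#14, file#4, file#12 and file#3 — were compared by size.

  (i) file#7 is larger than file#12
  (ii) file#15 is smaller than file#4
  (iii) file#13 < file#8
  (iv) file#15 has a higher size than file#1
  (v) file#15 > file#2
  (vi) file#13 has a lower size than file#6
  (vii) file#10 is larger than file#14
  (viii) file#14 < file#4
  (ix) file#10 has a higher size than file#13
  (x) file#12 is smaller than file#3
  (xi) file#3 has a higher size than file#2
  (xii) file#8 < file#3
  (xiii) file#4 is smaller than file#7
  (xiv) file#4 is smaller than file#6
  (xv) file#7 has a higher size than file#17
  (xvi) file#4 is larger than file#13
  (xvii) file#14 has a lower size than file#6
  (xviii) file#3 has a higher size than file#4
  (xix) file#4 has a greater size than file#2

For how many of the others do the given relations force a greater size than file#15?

4

The elements the relations force above file#15 are file#4, file#3, file#6, file#7 — no chain reaches any other.
That is 4.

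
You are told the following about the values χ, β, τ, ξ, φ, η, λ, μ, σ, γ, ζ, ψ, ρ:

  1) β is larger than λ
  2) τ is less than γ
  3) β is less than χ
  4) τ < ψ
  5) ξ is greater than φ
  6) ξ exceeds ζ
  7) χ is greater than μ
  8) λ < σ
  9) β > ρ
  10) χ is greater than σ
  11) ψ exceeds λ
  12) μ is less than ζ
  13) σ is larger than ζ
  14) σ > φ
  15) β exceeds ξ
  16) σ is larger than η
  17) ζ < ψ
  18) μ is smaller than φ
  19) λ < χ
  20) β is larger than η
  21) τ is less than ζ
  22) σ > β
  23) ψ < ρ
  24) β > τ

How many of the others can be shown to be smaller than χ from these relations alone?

Directly below χ: μ, λ, β, σ.
One step further: η, τ, ζ, ρ, φ, ξ (10 so far).
One step further: ψ (11 so far).
Nothing else is reachable below χ; 11 in all.

11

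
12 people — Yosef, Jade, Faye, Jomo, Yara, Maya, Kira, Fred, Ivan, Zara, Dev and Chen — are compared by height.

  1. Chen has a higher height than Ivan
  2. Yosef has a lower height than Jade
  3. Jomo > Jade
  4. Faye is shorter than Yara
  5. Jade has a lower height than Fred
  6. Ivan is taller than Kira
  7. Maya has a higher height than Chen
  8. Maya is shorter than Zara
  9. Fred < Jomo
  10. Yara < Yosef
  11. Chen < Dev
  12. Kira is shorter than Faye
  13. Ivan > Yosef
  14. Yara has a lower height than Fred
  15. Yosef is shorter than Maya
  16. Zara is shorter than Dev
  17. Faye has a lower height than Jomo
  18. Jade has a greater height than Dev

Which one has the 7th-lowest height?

Maya

Piecing the relations together gives one ordering: Kira < Faye < Yara < Yosef < Ivan < Chen < Maya < Zara < Dev < Jade < Fred < Jomo.
Counting 7 from the smallest end gives Maya.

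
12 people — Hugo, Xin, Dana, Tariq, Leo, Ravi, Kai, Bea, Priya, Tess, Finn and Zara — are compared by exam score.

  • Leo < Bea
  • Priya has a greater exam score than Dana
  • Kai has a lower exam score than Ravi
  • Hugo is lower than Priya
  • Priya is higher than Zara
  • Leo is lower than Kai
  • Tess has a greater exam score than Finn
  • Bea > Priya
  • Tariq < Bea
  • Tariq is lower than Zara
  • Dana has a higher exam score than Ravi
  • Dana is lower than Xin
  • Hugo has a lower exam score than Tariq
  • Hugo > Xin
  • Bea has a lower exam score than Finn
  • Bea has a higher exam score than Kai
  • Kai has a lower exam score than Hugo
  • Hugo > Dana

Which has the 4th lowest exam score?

Dana

The consecutive relations fix a unique order: Leo < Kai < Ravi < Dana < Xin < Hugo < Tariq < Zara < Priya < Bea < Finn < Tess.
The 4th smallest is Dana.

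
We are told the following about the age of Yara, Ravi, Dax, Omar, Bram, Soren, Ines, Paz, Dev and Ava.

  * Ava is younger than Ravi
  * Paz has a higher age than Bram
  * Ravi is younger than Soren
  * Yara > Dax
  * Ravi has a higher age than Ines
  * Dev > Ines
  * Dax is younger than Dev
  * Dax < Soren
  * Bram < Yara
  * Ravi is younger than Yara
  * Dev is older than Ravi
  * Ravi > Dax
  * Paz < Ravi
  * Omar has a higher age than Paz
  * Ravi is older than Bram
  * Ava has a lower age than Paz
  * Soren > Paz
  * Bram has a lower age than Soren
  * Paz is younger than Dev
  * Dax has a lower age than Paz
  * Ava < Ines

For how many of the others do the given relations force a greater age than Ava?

7

From Ava the given relations immediately reach Ines, Paz, Ravi.
From those, Dev, Yara, Soren, Omar — 7 in total.
Nothing else is reachable above Ava; 7 in all.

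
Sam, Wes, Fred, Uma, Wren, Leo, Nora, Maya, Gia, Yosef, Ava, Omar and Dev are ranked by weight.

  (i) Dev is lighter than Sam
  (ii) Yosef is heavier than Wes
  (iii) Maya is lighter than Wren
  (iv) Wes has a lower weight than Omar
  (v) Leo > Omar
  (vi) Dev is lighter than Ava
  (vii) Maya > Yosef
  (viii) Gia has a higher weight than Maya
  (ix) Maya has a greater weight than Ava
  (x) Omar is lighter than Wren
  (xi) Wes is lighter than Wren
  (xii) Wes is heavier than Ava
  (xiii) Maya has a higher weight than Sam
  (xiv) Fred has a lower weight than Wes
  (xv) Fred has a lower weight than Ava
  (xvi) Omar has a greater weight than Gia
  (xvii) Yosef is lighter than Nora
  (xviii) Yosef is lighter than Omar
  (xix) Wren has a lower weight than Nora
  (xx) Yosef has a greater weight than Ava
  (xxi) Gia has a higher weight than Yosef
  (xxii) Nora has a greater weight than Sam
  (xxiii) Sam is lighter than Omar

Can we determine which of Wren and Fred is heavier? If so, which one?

Fred < Ava and Ava < Wes give Fred < Wes.
With Wes < Yosef: Fred < Ava < Wes < Yosef.
With Yosef < Maya: Fred < Ava < Wes < Yosef < Maya.
With Maya < Gia: Fred < Ava < Wes < Yosef < Maya < Gia.
Then Gia < Omar extends the chain to Omar.
With Omar < Wren: Fred < Ava < Wes < Yosef < Maya < Gia < Omar < Wren.
So Wren is heavier.

Wren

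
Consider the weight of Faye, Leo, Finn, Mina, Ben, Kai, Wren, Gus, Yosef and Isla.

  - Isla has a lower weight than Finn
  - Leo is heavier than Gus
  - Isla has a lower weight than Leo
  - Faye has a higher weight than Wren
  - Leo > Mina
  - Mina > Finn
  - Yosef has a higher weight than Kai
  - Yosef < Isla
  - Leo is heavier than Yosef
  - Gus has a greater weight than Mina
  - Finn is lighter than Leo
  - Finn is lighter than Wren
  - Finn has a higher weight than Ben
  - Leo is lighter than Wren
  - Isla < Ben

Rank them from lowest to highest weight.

Nothing is placed below Kai, so it is least; from there Kai < Yosef; Yosef < Isla; Isla < Ben; Ben < Finn; Finn < Mina; Mina < Gus; Gus < Leo; Leo < Wren; Wren < Faye, each given directly.

Kai < Yosef < Isla < Ben < Finn < Mina < Gus < Leo < Wren < Faye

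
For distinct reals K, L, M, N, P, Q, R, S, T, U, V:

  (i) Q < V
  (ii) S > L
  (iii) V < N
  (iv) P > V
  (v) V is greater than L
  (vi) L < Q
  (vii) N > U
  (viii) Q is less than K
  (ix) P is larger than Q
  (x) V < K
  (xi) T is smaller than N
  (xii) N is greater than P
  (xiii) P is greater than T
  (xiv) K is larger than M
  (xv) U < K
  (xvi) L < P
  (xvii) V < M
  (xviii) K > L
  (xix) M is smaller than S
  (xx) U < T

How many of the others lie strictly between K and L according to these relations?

3

Chaining upward from L reaches: Q, V, M, S, P, N.
Chaining downward from K reaches: U, Q, V, M.
Strictly between L and K are those in both lists: Q, V, M — 3 elements.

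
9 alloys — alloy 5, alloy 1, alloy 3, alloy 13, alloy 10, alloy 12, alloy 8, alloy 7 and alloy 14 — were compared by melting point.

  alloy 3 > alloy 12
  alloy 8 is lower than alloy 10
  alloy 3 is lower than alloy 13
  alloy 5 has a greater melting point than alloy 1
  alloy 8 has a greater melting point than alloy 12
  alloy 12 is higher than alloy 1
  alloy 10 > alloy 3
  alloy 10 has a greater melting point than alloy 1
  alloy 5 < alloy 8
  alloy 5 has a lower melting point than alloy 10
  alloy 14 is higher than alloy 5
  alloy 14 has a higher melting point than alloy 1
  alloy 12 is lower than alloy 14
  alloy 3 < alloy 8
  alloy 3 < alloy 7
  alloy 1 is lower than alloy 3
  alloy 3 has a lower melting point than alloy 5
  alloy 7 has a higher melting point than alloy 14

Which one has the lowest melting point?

alloy 12 is not least since alloy 1 < alloy 12; alloy 3 is not least since alloy 12 < alloy 3; alloy 13 is not least since alloy 3 < alloy 13; alloy 5 is not least since alloy 3 < alloy 5; alloy 14 is not least since alloy 12 < alloy 14; alloy 8 is not least since alloy 5 < alloy 8; alloy 7 is not least since alloy 3 < alloy 7; alloy 10 is not least since alloy 8 < alloy 10.
Only alloy 1 has nothing below it, so alloy 1 is the lowest melting point.

alloy 1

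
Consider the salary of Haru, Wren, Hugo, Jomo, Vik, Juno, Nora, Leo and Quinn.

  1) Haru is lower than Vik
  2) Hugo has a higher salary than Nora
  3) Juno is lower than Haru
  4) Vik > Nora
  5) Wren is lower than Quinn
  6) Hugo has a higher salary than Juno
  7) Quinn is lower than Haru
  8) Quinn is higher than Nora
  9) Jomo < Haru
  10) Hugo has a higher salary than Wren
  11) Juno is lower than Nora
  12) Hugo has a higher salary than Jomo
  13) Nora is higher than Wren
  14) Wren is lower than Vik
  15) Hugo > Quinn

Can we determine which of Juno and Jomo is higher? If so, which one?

undetermined

Following every chain through Juno: above Juno we get Nora, Quinn, Haru, Hugo, Vik.
Jomo is not reached, and no chain runs the other way from Jomo to Juno.
So the given relations leave the order of Juno and Jomo undetermined.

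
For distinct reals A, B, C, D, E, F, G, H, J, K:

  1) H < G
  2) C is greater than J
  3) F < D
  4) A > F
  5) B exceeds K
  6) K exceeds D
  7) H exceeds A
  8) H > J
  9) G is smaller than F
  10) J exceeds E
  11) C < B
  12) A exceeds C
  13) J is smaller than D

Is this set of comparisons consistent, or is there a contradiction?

inconsistent

We have F < A stated directly, yet also A < H < G < F by chaining the others — so A < F. Contradiction.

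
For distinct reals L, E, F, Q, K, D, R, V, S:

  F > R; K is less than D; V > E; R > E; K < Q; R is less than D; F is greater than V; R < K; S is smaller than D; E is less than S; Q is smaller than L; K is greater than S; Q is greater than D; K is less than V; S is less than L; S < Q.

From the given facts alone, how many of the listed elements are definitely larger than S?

6

From S the given relations immediately reach K, D, Q, L.
From those, V — 5 in total.
From those, F — 6 in total.
Nothing else is reachable above S; 6 in all.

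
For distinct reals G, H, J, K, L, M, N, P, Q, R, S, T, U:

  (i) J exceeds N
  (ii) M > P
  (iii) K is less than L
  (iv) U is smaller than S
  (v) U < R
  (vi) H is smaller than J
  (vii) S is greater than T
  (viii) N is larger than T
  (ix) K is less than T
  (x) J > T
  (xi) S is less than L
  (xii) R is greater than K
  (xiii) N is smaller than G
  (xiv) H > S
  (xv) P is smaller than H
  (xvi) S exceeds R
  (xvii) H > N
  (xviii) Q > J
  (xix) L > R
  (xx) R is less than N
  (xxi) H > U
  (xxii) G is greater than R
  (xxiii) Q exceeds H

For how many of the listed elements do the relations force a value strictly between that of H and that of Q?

Chaining upward from H reaches: J.
Chaining downward from Q reaches: P, U, K, T, R, S, N, J.
Strictly between H and Q are those in both lists: J — 1 element.

1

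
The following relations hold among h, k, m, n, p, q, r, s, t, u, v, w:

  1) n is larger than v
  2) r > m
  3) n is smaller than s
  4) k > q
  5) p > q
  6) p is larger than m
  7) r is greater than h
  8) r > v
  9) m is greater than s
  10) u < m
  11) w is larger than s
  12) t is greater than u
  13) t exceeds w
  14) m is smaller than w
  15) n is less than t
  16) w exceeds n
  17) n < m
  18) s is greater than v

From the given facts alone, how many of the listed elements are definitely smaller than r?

Directly below r: v, m, h.
One step further: u, n, s (6 so far).
No other element is forced below r by the given relations, so the count is 6.

6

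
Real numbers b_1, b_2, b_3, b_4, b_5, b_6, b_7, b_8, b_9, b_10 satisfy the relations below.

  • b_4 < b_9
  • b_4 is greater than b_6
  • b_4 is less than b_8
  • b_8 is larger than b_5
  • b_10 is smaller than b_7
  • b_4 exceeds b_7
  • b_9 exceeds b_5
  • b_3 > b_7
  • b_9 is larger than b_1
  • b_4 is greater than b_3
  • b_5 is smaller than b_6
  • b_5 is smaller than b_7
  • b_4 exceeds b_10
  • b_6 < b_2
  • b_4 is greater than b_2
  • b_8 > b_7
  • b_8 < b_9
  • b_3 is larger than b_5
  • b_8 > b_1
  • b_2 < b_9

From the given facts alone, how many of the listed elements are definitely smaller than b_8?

8

Directly below b_8: b_5, b_7, b_1, b_4.
One step further: b_10, b_6, b_2, b_3 (8 so far).
No other element is forced below b_8 by the given relations, so the count is 8.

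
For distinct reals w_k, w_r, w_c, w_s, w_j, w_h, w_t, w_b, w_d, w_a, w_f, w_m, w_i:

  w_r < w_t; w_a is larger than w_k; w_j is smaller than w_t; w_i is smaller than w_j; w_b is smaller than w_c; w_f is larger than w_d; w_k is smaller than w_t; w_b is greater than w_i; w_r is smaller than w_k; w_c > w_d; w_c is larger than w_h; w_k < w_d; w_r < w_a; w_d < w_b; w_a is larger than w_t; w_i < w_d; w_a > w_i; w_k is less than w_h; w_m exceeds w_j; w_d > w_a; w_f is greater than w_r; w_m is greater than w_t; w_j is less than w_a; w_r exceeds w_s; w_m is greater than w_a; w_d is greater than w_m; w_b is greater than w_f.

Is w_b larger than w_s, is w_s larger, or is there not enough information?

The relevant relations are w_s < w_r; w_r < w_k; w_k < w_t; w_t < w_a; w_a < w_m; w_m < w_d; w_d < w_f; w_f < w_b.
Chaining these gives w_s < w_r < w_k < w_t < w_a < w_m < w_d < w_f < w_b.
So w_b is larger.

w_b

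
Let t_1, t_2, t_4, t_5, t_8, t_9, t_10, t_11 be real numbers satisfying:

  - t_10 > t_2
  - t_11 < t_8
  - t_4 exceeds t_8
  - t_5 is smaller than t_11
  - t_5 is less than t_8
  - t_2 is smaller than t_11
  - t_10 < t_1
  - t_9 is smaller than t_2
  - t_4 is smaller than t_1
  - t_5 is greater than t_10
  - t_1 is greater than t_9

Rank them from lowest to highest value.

t_9 < t_2 < t_10 < t_5 < t_11 < t_8 < t_4 < t_1

Nothing is placed below t_9, so it is least; from there t_9 < t_2; t_2 < t_10; t_10 < t_5; t_5 < t_11; t_11 < t_8; t_8 < t_4; t_4 < t_1, each given directly.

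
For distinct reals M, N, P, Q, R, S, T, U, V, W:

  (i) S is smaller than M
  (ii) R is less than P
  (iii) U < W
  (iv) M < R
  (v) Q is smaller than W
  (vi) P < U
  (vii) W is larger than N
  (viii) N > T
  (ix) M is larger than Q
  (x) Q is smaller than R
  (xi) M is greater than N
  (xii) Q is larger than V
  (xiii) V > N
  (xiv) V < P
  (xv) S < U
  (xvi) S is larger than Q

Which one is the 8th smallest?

Piecing the relations together gives one ordering: T < N < V < Q < S < M < R < P < U < W.
Counting 8 from the smallest end gives P.

P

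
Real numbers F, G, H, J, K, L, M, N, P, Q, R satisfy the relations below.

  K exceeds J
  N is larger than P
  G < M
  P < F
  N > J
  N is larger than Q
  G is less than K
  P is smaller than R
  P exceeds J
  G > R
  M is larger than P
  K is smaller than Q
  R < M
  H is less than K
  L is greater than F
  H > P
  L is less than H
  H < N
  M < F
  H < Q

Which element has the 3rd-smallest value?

R

The consecutive relations fix a unique order: J < P < R < G < M < F < L < H < K < Q < N.
Counting 3 from the smallest end gives R.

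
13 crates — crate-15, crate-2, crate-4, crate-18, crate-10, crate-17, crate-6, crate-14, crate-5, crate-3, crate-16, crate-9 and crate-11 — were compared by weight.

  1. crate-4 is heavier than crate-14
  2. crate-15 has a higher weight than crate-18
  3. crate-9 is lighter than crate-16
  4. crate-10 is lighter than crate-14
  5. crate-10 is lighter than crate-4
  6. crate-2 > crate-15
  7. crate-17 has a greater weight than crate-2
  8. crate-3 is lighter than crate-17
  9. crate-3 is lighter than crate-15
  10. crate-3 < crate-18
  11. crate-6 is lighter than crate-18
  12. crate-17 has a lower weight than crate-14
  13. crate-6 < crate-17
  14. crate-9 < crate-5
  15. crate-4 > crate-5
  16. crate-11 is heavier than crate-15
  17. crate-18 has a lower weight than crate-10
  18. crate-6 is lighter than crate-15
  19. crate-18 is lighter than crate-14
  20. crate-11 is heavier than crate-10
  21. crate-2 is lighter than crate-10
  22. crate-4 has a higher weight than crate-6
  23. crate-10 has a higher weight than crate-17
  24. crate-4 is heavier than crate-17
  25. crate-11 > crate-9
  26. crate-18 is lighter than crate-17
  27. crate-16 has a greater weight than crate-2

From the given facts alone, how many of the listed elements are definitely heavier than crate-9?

From crate-9 the given relations immediately reach crate-11, crate-16, crate-5.
From those, crate-4 — 4 in total.
Nothing else is reachable above crate-9; 4 in all.

4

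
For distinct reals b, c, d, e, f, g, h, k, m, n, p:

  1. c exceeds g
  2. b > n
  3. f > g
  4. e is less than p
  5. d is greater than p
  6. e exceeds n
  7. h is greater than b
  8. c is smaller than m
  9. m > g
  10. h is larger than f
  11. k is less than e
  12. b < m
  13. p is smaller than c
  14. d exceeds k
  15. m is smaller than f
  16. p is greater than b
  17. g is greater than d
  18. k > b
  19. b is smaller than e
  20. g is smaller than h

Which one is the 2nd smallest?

Piecing the relations together gives one ordering: n < b < k < e < p < d < g < c < m < f < h.
The 2nd smallest is b.

b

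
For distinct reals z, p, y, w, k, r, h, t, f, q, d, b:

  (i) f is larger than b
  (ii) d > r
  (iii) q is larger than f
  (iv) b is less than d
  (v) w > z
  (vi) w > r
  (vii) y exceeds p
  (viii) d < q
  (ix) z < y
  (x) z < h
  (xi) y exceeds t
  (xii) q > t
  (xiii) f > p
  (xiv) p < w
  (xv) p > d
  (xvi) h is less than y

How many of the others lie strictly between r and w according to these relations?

2

The relations place r below w. An element lies strictly between them when it is forced above r and also forced below w.
Above r: {d, p, f, q, y}. Below w: {z, b, d, p}.
Intersection: {d, p} — 2.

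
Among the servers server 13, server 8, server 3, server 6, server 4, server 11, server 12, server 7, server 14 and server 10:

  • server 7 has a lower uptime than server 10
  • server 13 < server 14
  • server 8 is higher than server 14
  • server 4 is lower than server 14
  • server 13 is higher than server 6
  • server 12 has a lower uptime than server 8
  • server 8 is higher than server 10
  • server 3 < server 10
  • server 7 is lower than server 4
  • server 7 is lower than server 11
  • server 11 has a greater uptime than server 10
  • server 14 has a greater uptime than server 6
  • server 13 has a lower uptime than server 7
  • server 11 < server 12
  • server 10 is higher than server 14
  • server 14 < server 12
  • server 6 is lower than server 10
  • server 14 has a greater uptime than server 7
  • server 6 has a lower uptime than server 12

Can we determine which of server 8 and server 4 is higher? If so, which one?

server 8

Following the relations from server 4: server 4 < server 14 < server 10 < server 11 < server 12 < server 8.
So server 8 is higher.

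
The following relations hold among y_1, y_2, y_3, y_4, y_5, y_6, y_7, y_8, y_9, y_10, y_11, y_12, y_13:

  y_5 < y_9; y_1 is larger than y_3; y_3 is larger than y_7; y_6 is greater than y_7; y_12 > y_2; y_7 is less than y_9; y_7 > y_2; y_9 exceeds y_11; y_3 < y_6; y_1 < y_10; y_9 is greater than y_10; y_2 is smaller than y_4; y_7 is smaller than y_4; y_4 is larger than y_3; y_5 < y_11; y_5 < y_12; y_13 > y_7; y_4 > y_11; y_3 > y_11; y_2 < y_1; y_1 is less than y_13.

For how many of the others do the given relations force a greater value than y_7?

7

Directly above y_7: y_3, y_13, y_9, y_4, y_6.
One step further: y_1 (6 so far).
One step further: y_10 (7 so far).
No other element is forced above y_7 by the given relations, so the count is 7.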